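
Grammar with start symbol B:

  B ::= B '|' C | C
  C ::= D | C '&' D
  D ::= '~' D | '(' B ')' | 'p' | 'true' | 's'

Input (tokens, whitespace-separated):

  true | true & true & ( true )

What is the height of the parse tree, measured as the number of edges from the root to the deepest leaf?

[B [B [C [D true]]] | [C [C [C [D true]] & [D true]] & [D ( [B [C [D true]]] )]]]

6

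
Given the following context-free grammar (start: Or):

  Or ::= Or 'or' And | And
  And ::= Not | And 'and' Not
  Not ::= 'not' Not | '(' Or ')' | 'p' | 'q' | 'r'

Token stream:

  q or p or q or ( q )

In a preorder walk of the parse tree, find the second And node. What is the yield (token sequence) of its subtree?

[Or [Or [Or [Or [And [Not q]]] or [And [Not p]]] or [And [Not q]]] or [And [Not ( [Or [And [Not q]]] )]]]

p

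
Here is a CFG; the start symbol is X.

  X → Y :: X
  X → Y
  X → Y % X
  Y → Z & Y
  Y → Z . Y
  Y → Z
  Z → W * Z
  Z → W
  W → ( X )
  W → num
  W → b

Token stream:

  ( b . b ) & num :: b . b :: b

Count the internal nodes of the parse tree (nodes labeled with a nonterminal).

25

[X [Y [Z [W ( [X [Y [Z [W b]] . [Y [Z [W b]]]]] )]] & [Y [Z [W num]]]] :: [X [Y [Z [W b]] . [Y [Z [W b]]]] :: [X [Y [Z [W b]]]]]]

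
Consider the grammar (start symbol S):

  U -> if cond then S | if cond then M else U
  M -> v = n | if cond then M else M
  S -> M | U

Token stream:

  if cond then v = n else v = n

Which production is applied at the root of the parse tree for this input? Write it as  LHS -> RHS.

S -> M

[S [M if cond then [M v = n] else [M v = n]]]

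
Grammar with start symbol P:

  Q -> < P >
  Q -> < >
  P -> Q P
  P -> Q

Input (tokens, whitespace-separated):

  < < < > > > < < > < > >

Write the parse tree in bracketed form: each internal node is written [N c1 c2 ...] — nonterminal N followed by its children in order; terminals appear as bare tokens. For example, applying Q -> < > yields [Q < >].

P
Q P
< P > P
< Q > P
< < P > > P
< < Q > > P
< < < > > > P
< < < > > > Q
< < < > > > < P >
< < < > > > < Q P >
< < < > > > < < > P >
< < < > > > < < > Q >
< < < > > > < < > < > >

[P [Q < [P [Q < [P [Q < >]] >]] >] [P [Q < [P [Q < >] [P [Q < >]]] >]]]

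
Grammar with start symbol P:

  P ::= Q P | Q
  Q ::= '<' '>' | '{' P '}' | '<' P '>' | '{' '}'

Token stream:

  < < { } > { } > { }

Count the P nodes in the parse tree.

5

[P [Q < [P [Q < [P [Q { }]] >] [P [Q { }]]] >] [P [Q { }]]]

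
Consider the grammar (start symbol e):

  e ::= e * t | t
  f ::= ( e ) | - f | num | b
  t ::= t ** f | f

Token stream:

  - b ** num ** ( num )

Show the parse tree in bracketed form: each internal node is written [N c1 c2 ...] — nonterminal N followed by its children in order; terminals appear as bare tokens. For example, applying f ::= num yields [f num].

[e [t [t [t [f - [f b]]] ** [f num]] ** [f ( [e [t [f num]]] )]]]

e
t
t ** f
t ** f ** f
f ** f ** f
- f ** f ** f
- b ** f ** f
- b ** num ** f
- b ** num ** ( e )
- b ** num ** ( t )
- b ** num ** ( f )
- b ** num ** ( num )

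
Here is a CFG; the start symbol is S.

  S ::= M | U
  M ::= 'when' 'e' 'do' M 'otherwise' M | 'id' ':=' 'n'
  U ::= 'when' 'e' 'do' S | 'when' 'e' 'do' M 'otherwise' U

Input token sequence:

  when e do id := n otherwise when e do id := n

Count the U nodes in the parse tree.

2

[S [U when e do [M id := n] otherwise [U when e do [S [M id := n]]]]]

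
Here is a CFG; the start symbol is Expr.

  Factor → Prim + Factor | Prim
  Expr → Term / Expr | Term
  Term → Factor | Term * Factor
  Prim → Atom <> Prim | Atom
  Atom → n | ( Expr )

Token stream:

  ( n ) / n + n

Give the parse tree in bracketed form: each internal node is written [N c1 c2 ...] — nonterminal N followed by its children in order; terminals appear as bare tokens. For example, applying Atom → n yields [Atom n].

[Expr [Term [Factor [Prim [Atom ( [Expr [Term [Factor [Prim [Atom n]]]]] )]]]] / [Expr [Term [Factor [Prim [Atom n]] + [Factor [Prim [Atom n]]]]]]]

Expr
Term / Expr
Factor / Expr
Prim / Expr
Atom / Expr
( Expr ) / Expr
( Term ) / Expr
( Factor ) / Expr
( Prim ) / Expr
( Atom ) / Expr
( n ) / Expr
( n ) / Term
( n ) / Factor
( n ) / Prim + Factor
( n ) / Atom + Factor
( n ) / n + Factor
( n ) / n + Prim
( n ) / n + Atom
( n ) / n + n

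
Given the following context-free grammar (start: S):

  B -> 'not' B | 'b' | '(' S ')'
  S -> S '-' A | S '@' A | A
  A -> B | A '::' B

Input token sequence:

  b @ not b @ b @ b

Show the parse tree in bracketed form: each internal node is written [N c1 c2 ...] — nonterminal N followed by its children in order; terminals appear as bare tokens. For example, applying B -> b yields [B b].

S
S @ A
S @ A @ A
S @ A @ A @ A
A @ A @ A @ A
B @ A @ A @ A
b @ A @ A @ A
b @ B @ A @ A
b @ not B @ A @ A
b @ not b @ A @ A
b @ not b @ B @ A
b @ not b @ b @ A
b @ not b @ b @ B
b @ not b @ b @ b

[S [S [S [S [A [B b]]] @ [A [B not [B b]]]] @ [A [B b]]] @ [A [B b]]]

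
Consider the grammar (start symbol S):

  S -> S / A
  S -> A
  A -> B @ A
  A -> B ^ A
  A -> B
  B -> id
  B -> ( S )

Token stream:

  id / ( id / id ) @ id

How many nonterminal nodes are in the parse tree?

[S [S [A [B id]]] / [A [B ( [S [S [A [B id]]] / [A [B id]]] )] @ [A [B id]]]]

14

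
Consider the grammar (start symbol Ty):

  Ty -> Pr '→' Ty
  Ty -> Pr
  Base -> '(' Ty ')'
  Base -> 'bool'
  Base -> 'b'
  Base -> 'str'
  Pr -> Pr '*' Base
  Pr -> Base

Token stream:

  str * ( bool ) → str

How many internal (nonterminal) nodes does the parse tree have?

11

[Ty [Pr [Pr [Base str]] * [Base ( [Ty [Pr [Base bool]]] )]] → [Ty [Pr [Base str]]]]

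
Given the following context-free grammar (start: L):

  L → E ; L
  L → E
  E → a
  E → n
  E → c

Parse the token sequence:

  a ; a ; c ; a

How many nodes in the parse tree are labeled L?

[L [E a] ; [L [E a] ; [L [E c] ; [L [E a]]]]]

4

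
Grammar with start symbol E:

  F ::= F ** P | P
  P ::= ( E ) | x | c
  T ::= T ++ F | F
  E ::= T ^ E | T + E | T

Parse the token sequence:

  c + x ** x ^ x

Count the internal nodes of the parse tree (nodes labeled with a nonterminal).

[E [T [F [P c]]] + [E [T [F [F [P x]] ** [P x]]] ^ [E [T [F [P x]]]]]]

14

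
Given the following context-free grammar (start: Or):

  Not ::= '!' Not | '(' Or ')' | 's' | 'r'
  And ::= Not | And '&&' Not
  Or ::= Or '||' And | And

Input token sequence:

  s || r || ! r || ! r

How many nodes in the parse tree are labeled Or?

4

[Or [Or [Or [Or [And [Not s]]] || [And [Not r]]] || [And [Not ! [Not r]]]] || [And [Not ! [Not r]]]]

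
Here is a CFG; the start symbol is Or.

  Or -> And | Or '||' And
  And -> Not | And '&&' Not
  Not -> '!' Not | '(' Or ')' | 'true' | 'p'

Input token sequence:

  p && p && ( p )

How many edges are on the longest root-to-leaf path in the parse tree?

[Or [And [And [And [Not p]] && [Not p]] && [Not ( [Or [And [Not p]]] )]]]

6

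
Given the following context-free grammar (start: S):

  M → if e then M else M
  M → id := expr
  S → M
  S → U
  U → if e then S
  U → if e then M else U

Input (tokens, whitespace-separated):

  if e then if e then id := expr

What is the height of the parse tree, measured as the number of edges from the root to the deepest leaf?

6

[S [U if e then [S [U if e then [S [M id := expr]]]]]]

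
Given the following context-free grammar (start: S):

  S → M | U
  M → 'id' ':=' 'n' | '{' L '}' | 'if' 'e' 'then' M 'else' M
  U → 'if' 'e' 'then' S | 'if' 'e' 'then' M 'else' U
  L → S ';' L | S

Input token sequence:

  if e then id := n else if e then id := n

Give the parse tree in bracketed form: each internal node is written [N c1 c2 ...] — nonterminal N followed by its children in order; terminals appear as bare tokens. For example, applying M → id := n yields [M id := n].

S
U
if e then M else U
if e then id := n else U
if e then id := n else if e then S
if e then id := n else if e then M
if e then id := n else if e then id := n

[S [U if e then [M id := n] else [U if e then [S [M id := n]]]]]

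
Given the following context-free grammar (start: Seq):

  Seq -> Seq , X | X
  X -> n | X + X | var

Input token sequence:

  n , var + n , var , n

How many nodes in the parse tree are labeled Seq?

[Seq [Seq [Seq [Seq [X n]] , [X [X var] + [X n]]] , [X var]] , [X n]]

4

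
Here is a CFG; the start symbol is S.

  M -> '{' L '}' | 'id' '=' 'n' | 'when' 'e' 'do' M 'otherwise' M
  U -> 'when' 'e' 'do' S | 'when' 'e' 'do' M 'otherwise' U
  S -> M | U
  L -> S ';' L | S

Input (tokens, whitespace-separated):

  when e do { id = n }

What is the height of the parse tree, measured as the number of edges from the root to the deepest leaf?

[S [U when e do [S [M { [L [S [M id = n]]] }]]]]

7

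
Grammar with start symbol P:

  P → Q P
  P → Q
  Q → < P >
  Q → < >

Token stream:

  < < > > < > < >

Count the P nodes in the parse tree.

[P [Q < [P [Q < >]] >] [P [Q < >] [P [Q < >]]]]

4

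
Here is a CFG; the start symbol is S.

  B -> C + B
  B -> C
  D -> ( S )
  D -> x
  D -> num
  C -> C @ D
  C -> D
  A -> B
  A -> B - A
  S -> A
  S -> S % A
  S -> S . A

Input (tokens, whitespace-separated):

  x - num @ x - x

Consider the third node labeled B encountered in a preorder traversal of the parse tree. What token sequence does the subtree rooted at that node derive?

x

[S [A [B [C [D x]]] - [A [B [C [C [D num]] @ [D x]]] - [A [B [C [D x]]]]]]]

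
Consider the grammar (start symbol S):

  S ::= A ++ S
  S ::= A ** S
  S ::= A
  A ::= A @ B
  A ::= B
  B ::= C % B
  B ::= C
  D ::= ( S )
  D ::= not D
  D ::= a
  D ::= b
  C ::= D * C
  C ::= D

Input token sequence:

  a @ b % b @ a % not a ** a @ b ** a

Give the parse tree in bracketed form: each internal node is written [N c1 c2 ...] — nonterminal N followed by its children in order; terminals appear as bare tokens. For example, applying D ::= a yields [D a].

[S [A [A [A [B [C [D a]]]] @ [B [C [D b]] % [B [C [D b]]]]] @ [B [C [D a]] % [B [C [D not [D a]]]]]] ** [S [A [A [B [C [D a]]]] @ [B [C [D b]]]] ** [S [A [B [C [D a]]]]]]]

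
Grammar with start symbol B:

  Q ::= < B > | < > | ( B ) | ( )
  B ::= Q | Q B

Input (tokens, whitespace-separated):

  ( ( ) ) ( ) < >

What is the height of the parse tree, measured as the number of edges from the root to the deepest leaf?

[B [Q ( [B [Q ( )]] )] [B [Q ( )] [B [Q < >]]]]

4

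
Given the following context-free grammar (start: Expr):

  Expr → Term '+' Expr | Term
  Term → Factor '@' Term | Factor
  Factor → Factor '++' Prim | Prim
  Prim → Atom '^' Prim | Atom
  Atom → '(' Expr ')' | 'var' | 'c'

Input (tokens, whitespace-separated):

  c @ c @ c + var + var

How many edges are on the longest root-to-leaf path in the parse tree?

[Expr [Term [Factor [Prim [Atom c]]] @ [Term [Factor [Prim [Atom c]]] @ [Term [Factor [Prim [Atom c]]]]]] + [Expr [Term [Factor [Prim [Atom var]]]] + [Expr [Term [Factor [Prim [Atom var]]]]]]]

7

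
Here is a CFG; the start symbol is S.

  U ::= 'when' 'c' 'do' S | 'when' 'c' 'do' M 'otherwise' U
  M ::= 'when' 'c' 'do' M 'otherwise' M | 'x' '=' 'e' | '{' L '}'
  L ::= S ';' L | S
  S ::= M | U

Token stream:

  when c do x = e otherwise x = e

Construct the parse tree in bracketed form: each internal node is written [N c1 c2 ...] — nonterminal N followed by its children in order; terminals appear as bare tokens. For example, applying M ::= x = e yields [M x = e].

[S [M when c do [M x = e] otherwise [M x = e]]]

S
M
when c do M otherwise M
when c do x = e otherwise M
when c do x = e otherwise x = e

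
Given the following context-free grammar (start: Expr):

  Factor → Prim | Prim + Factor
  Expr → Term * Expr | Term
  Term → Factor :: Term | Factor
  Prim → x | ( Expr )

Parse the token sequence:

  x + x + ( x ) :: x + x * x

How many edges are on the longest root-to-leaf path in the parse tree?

[Expr [Term [Factor [Prim x] + [Factor [Prim x] + [Factor [Prim ( [Expr [Term [Factor [Prim x]]]] )]]]] :: [Term [Factor [Prim x] + [Factor [Prim x]]]]] * [Expr [Term [Factor [Prim x]]]]]

10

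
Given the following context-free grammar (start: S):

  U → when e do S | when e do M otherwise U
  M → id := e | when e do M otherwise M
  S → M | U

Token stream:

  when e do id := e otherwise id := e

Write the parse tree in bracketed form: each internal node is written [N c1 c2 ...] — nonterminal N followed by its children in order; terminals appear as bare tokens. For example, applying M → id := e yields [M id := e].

S
M
when e do M otherwise M
when e do id := e otherwise M
when e do id := e otherwise id := e

[S [M when e do [M id := e] otherwise [M id := e]]]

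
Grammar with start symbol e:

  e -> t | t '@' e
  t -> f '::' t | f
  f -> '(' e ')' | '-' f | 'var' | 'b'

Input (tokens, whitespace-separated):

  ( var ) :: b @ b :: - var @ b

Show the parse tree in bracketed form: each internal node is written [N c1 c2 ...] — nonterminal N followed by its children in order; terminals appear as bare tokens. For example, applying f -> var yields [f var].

e
t @ e
f :: t @ e
( e ) :: t @ e
( t ) :: t @ e
( f ) :: t @ e
( var ) :: t @ e
( var ) :: f @ e
( var ) :: b @ e
( var ) :: b @ t @ e
( var ) :: b @ f :: t @ e
( var ) :: b @ b :: t @ e
( var ) :: b @ b :: f @ e
( var ) :: b @ b :: - f @ e
( var ) :: b @ b :: - var @ e
( var ) :: b @ b :: - var @ t
( var ) :: b @ b :: - var @ f
( var ) :: b @ b :: - var @ b

[e [t [f ( [e [t [f var]]] )] :: [t [f b]]] @ [e [t [f b] :: [t [f - [f var]]]] @ [e [t [f b]]]]]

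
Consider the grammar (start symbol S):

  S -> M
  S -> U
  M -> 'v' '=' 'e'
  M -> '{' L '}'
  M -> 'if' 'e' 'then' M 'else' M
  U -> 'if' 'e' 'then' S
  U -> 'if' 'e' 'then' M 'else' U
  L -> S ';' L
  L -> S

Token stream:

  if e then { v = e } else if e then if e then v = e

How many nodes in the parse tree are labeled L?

1

[S [U if e then [M { [L [S [M v = e]]] }] else [U if e then [S [U if e then [S [M v = e]]]]]]]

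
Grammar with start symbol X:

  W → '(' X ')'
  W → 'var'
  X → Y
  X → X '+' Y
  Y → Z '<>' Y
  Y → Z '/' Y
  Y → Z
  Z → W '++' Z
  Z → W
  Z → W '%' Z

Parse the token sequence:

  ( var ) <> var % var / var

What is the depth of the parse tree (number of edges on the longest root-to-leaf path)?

8

[X [Y [Z [W ( [X [Y [Z [W var]]]] )]] <> [Y [Z [W var] % [Z [W var]]] / [Y [Z [W var]]]]]]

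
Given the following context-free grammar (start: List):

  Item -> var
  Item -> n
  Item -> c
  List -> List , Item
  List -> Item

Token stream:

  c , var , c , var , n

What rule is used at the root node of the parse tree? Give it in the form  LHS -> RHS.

[List [List [List [List [List [Item c]] , [Item var]] , [Item c]] , [Item var]] , [Item n]]

List -> List , Item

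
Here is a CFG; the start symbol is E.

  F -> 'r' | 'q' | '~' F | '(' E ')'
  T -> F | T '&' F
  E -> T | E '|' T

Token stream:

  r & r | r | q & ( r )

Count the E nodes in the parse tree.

4

[E [E [E [T [T [F r]] & [F r]]] | [T [F r]]] | [T [T [F q]] & [F ( [E [T [F r]]] )]]]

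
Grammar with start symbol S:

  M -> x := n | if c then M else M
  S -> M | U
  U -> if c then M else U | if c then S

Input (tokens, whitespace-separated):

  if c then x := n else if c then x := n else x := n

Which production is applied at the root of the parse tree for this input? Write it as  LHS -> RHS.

[S [M if c then [M x := n] else [M if c then [M x := n] else [M x := n]]]]

S -> M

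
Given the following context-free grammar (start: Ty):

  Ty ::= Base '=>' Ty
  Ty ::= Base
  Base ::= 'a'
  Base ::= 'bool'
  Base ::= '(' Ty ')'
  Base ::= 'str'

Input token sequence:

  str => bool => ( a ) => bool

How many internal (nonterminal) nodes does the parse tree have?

10

[Ty [Base str] => [Ty [Base bool] => [Ty [Base ( [Ty [Base a]] )] => [Ty [Base bool]]]]]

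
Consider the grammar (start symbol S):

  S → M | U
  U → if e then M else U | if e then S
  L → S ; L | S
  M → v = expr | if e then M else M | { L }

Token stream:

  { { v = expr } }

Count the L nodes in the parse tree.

2

[S [M { [L [S [M { [L [S [M v = expr]]] }]]] }]]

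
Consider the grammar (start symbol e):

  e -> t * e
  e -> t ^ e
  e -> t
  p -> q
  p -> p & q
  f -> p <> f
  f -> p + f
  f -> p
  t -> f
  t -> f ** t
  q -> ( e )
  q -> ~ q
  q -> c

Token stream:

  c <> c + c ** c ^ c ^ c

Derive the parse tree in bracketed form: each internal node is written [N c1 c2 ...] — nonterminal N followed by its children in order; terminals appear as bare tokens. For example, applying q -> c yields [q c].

[e [t [f [p [q c]] <> [f [p [q c]] + [f [p [q c]]]]] ** [t [f [p [q c]]]]] ^ [e [t [f [p [q c]]]] ^ [e [t [f [p [q c]]]]]]]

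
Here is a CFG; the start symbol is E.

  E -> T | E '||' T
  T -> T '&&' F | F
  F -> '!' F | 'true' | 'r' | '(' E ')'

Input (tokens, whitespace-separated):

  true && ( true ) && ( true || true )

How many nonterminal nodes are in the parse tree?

16

[E [T [T [T [F true]] && [F ( [E [T [F true]]] )]] && [F ( [E [E [T [F true]]] || [T [F true]]] )]]]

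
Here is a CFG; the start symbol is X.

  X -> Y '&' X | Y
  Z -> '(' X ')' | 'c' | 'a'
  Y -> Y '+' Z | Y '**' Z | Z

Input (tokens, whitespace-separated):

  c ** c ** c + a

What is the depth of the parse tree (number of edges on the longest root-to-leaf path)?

[X [Y [Y [Y [Y [Z c]] ** [Z c]] ** [Z c]] + [Z a]]]

6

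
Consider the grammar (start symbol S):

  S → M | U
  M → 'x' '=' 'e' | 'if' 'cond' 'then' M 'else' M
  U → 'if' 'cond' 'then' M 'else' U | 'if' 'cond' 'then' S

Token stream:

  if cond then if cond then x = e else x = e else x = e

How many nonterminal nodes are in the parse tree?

6

[S [M if cond then [M if cond then [M x = e] else [M x = e]] else [M x = e]]]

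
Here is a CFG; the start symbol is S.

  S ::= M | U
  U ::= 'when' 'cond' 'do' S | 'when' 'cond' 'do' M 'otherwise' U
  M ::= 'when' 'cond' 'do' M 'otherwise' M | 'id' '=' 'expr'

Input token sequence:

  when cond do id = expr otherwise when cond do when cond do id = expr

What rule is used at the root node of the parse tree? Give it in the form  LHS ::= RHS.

S ::= U

[S [U when cond do [M id = expr] otherwise [U when cond do [S [U when cond do [S [M id = expr]]]]]]]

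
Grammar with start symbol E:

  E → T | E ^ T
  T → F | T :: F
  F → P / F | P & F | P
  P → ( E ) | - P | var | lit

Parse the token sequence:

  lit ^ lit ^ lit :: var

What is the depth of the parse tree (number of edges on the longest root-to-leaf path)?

6

[E [E [E [T [F [P lit]]]] ^ [T [F [P lit]]]] ^ [T [T [F [P lit]]] :: [F [P var]]]]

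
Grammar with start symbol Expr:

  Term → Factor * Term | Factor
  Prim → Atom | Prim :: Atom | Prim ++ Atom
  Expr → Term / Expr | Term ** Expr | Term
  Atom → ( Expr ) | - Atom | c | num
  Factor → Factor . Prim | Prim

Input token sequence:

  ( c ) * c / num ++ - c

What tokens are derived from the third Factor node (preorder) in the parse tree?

c

[Expr [Term [Factor [Prim [Atom ( [Expr [Term [Factor [Prim [Atom c]]]]] )]]] * [Term [Factor [Prim [Atom c]]]]] / [Expr [Term [Factor [Prim [Prim [Atom num]] ++ [Atom - [Atom c]]]]]]]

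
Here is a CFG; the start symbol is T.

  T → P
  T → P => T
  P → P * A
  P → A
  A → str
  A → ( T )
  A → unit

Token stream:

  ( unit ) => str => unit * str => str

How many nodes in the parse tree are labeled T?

[T [P [A ( [T [P [A unit]]] )]] => [T [P [A str]] => [T [P [P [A unit]] * [A str]] => [T [P [A str]]]]]]

5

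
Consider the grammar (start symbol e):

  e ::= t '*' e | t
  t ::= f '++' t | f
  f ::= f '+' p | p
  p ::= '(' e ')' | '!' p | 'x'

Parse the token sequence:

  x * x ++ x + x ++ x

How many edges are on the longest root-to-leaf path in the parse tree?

[e [t [f [p x]]] * [e [t [f [p x]] ++ [t [f [f [p x]] + [p x]] ++ [t [f [p x]]]]]]]

7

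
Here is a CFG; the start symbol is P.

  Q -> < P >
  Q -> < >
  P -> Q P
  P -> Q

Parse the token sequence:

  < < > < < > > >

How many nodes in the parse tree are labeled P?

4

[P [Q < [P [Q < >] [P [Q < [P [Q < >]] >]]] >]]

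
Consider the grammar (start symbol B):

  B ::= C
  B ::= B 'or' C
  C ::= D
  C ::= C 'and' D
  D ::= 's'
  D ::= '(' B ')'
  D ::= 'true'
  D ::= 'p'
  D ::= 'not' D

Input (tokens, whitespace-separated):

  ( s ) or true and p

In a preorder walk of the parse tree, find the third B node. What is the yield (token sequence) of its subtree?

s

[B [B [C [D ( [B [C [D s]]] )]]] or [C [C [D true]] and [D p]]]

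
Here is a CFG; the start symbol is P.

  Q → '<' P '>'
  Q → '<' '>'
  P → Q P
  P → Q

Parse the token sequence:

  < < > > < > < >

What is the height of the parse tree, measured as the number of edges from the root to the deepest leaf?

[P [Q < [P [Q < >]] >] [P [Q < >] [P [Q < >]]]]

4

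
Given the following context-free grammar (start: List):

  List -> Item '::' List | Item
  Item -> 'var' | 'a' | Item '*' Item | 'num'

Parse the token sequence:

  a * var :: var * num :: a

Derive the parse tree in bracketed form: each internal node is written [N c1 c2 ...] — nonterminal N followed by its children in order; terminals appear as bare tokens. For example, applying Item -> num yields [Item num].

[List [Item [Item a] * [Item var]] :: [List [Item [Item var] * [Item num]] :: [List [Item a]]]]

List
Item :: List
Item * Item :: List
a * Item :: List
a * var :: List
a * var :: Item :: List
a * var :: Item * Item :: List
a * var :: var * Item :: List
a * var :: var * num :: List
a * var :: var * num :: Item
a * var :: var * num :: a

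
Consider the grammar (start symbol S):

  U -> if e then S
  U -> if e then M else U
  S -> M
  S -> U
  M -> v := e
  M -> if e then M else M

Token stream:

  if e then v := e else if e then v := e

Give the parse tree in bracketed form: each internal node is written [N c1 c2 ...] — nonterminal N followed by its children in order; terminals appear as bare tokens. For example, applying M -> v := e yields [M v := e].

S
U
if e then M else U
if e then v := e else U
if e then v := e else if e then S
if e then v := e else if e then M
if e then v := e else if e then v := e

[S [U if e then [M v := e] else [U if e then [S [M v := e]]]]]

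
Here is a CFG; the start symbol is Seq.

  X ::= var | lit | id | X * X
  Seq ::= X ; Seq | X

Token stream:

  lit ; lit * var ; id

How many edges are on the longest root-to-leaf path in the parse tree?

[Seq [X lit] ; [Seq [X [X lit] * [X var]] ; [Seq [X id]]]]

4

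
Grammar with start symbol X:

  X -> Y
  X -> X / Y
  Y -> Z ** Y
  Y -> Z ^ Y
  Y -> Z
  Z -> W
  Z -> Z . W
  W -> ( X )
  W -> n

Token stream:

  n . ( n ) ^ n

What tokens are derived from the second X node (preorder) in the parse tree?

n

[X [Y [Z [Z [W n]] . [W ( [X [Y [Z [W n]]]] )]] ^ [Y [Z [W n]]]]]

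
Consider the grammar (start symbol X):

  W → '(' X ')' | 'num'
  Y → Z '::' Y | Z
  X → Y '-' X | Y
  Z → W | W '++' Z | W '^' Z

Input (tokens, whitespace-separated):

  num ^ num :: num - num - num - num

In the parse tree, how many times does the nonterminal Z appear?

[X [Y [Z [W num] ^ [Z [W num]]] :: [Y [Z [W num]]]] - [X [Y [Z [W num]]] - [X [Y [Z [W num]]] - [X [Y [Z [W num]]]]]]]

6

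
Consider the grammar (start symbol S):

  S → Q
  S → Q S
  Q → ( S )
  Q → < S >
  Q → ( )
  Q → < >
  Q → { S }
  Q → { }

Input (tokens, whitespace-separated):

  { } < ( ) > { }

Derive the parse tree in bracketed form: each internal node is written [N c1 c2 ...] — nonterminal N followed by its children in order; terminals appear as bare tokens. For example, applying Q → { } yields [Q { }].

[S [Q { }] [S [Q < [S [Q ( )]] >] [S [Q { }]]]]

S
Q S
{ } S
{ } Q S
{ } < S > S
{ } < Q > S
{ } < ( ) > S
{ } < ( ) > Q
{ } < ( ) > { }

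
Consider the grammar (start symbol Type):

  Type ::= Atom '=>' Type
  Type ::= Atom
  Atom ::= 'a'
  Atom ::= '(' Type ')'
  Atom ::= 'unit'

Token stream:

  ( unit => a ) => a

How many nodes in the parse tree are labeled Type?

4

[Type [Atom ( [Type [Atom unit] => [Type [Atom a]]] )] => [Type [Atom a]]]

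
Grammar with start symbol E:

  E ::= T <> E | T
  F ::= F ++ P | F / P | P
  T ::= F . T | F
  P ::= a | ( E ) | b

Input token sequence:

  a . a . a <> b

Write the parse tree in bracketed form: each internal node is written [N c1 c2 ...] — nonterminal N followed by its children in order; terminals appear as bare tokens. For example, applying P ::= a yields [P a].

E
T <> E
F . T <> E
P . T <> E
a . T <> E
a . F . T <> E
a . P . T <> E
a . a . T <> E
a . a . F <> E
a . a . P <> E
a . a . a <> E
a . a . a <> T
a . a . a <> F
a . a . a <> P
a . a . a <> b

[E [T [F [P a]] . [T [F [P a]] . [T [F [P a]]]]] <> [E [T [F [P b]]]]]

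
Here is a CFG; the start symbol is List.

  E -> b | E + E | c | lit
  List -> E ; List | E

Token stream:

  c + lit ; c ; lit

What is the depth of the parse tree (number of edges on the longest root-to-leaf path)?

[List [E [E c] + [E lit]] ; [List [E c] ; [List [E lit]]]]

4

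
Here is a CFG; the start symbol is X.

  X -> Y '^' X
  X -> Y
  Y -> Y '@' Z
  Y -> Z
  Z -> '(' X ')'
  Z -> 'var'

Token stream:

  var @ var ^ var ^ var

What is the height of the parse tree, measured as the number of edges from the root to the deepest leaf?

5

[X [Y [Y [Z var]] @ [Z var]] ^ [X [Y [Z var]] ^ [X [Y [Z var]]]]]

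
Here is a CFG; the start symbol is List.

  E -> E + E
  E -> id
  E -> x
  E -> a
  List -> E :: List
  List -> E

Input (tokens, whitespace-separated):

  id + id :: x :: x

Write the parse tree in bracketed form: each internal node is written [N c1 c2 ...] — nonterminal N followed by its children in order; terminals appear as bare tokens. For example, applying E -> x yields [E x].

[List [E [E id] + [E id]] :: [List [E x] :: [List [E x]]]]

List
E :: List
E + E :: List
id + E :: List
id + id :: List
id + id :: E :: List
id + id :: x :: List
id + id :: x :: E
id + id :: x :: x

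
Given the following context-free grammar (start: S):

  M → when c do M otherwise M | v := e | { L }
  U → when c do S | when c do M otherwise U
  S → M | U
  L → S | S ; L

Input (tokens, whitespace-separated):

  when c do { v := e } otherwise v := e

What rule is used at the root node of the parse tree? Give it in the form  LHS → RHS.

S → M

[S [M when c do [M { [L [S [M v := e]]] }] otherwise [M v := e]]]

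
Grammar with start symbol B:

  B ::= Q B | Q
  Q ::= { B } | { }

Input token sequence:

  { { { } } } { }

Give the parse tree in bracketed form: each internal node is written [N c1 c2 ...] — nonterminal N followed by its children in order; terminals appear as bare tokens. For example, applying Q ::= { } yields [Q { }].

[B [Q { [B [Q { [B [Q { }]] }]] }] [B [Q { }]]]

B
Q B
{ B } B
{ Q } B
{ { B } } B
{ { Q } } B
{ { { } } } B
{ { { } } } Q
{ { { } } } { }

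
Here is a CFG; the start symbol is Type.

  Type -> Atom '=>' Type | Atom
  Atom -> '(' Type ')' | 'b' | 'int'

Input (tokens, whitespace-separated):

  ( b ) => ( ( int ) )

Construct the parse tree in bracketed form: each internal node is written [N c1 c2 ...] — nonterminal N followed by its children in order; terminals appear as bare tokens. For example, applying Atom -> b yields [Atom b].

Type
Atom => Type
( Type ) => Type
( Atom ) => Type
( b ) => Type
( b ) => Atom
( b ) => ( Type )
( b ) => ( Atom )
( b ) => ( ( Type ) )
( b ) => ( ( Atom ) )
( b ) => ( ( int ) )

[Type [Atom ( [Type [Atom b]] )] => [Type [Atom ( [Type [Atom ( [Type [Atom int]] )]] )]]]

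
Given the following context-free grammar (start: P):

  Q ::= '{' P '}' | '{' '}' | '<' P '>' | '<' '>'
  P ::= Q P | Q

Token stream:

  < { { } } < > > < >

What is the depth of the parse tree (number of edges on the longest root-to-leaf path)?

6

[P [Q < [P [Q { [P [Q { }]] }] [P [Q < >]]] >] [P [Q < >]]]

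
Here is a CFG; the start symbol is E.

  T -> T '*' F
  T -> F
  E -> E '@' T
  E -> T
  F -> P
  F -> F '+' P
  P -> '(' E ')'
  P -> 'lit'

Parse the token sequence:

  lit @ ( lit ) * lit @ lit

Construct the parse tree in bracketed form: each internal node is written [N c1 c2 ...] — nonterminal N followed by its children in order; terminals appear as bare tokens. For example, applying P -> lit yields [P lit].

E
E @ T
E @ T @ T
T @ T @ T
F @ T @ T
P @ T @ T
lit @ T @ T
lit @ T * F @ T
lit @ F * F @ T
lit @ P * F @ T
lit @ ( E ) * F @ T
lit @ ( T ) * F @ T
lit @ ( F ) * F @ T
lit @ ( P ) * F @ T
lit @ ( lit ) * F @ T
lit @ ( lit ) * P @ T
lit @ ( lit ) * lit @ T
lit @ ( lit ) * lit @ F
lit @ ( lit ) * lit @ P
lit @ ( lit ) * lit @ lit

[E [E [E [T [F [P lit]]]] @ [T [T [F [P ( [E [T [F [P lit]]]] )]]] * [F [P lit]]]] @ [T [F [P lit]]]]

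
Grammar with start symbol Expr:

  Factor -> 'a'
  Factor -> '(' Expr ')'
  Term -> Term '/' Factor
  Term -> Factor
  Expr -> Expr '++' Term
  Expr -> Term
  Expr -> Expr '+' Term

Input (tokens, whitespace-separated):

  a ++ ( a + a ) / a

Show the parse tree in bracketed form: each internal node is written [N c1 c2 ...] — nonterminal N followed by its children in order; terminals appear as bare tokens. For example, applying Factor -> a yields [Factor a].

Expr
Expr ++ Term
Term ++ Term
Factor ++ Term
a ++ Term
a ++ Term / Factor
a ++ Factor / Factor
a ++ ( Expr ) / Factor
a ++ ( Expr + Term ) / Factor
a ++ ( Term + Term ) / Factor
a ++ ( Factor + Term ) / Factor
a ++ ( a + Term ) / Factor
a ++ ( a + Factor ) / Factor
a ++ ( a + a ) / Factor
a ++ ( a + a ) / a

[Expr [Expr [Term [Factor a]]] ++ [Term [Term [Factor ( [Expr [Expr [Term [Factor a]]] + [Term [Factor a]]] )]] / [Factor a]]]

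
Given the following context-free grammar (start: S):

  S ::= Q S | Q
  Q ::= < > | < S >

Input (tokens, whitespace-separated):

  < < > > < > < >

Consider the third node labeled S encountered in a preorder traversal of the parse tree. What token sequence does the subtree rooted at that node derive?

< > < >

[S [Q < [S [Q < >]] >] [S [Q < >] [S [Q < >]]]]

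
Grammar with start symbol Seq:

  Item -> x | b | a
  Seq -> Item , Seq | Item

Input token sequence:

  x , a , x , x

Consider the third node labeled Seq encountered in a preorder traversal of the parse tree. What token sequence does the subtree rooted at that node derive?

x , x

[Seq [Item x] , [Seq [Item a] , [Seq [Item x] , [Seq [Item x]]]]]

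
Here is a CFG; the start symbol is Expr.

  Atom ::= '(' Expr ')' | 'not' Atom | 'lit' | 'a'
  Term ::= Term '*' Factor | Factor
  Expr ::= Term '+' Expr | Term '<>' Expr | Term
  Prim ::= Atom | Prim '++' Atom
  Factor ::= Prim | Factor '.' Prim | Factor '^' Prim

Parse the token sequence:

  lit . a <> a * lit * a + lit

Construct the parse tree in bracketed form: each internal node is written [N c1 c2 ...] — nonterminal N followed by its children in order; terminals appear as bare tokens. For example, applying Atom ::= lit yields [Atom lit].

[Expr [Term [Factor [Factor [Prim [Atom lit]]] . [Prim [Atom a]]]] <> [Expr [Term [Term [Term [Factor [Prim [Atom a]]]] * [Factor [Prim [Atom lit]]]] * [Factor [Prim [Atom a]]]] + [Expr [Term [Factor [Prim [Atom lit]]]]]]]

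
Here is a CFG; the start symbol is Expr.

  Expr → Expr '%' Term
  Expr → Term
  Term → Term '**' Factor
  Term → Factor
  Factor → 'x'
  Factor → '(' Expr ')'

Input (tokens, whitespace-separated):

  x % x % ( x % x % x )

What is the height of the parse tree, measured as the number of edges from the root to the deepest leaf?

8

[Expr [Expr [Expr [Term [Factor x]]] % [Term [Factor x]]] % [Term [Factor ( [Expr [Expr [Expr [Term [Factor x]]] % [Term [Factor x]]] % [Term [Factor x]]] )]]]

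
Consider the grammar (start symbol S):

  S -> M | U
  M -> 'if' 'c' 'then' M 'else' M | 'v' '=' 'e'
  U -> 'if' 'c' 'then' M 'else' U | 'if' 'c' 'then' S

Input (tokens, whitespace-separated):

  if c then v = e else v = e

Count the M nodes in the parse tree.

[S [M if c then [M v = e] else [M v = e]]]

3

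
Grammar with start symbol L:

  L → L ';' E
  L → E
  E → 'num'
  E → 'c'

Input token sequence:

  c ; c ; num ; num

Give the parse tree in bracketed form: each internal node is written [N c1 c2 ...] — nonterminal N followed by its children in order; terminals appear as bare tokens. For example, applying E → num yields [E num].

L
L ; E
L ; E ; E
L ; E ; E ; E
E ; E ; E ; E
c ; E ; E ; E
c ; c ; E ; E
c ; c ; num ; E
c ; c ; num ; num

[L [L [L [L [E c]] ; [E c]] ; [E num]] ; [E num]]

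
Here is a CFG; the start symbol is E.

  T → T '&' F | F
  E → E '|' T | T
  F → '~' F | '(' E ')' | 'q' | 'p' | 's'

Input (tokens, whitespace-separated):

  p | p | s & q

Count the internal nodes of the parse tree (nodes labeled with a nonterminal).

[E [E [E [T [F p]]] | [T [F p]]] | [T [T [F s]] & [F q]]]

11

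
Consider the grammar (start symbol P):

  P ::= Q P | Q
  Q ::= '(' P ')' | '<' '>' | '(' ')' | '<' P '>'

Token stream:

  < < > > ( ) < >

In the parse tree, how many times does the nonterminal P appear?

[P [Q < [P [Q < >]] >] [P [Q ( )] [P [Q < >]]]]

4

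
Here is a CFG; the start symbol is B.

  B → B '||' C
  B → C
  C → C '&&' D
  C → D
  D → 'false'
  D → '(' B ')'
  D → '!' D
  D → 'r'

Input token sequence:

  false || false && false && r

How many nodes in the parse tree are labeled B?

[B [B [C [D false]]] || [C [C [C [D false]] && [D false]] && [D r]]]

2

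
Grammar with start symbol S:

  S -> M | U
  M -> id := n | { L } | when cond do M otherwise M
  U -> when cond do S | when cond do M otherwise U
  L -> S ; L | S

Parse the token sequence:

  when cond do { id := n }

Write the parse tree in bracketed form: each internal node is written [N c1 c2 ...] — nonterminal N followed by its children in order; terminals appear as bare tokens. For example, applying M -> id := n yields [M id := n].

S
U
when cond do S
when cond do M
when cond do { L }
when cond do { S }
when cond do { M }
when cond do { id := n }

[S [U when cond do [S [M { [L [S [M id := n]]] }]]]]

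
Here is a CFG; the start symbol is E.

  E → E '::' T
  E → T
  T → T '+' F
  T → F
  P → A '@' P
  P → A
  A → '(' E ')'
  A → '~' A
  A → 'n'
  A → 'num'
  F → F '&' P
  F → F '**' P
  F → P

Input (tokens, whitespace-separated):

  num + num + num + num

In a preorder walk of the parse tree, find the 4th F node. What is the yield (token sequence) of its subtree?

num

[E [T [T [T [T [F [P [A num]]]] + [F [P [A num]]]] + [F [P [A num]]]] + [F [P [A num]]]]]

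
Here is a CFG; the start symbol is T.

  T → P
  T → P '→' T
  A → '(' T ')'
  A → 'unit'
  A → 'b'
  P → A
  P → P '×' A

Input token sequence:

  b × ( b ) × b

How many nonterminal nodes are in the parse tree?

10

[T [P [P [P [A b]] × [A ( [T [P [A b]]] )]] × [A b]]]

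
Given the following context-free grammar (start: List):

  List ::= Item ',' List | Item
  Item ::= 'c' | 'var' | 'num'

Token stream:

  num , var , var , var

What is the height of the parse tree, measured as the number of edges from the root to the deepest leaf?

5

[List [Item num] , [List [Item var] , [List [Item var] , [List [Item var]]]]]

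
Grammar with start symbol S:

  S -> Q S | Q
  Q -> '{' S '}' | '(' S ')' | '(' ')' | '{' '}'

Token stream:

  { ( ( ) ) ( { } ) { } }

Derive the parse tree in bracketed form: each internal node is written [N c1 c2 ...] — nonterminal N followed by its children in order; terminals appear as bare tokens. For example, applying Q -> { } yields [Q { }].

S
Q
{ S }
{ Q S }
{ ( S ) S }
{ ( Q ) S }
{ ( ( ) ) S }
{ ( ( ) ) Q S }
{ ( ( ) ) ( S ) S }
{ ( ( ) ) ( Q ) S }
{ ( ( ) ) ( { } ) S }
{ ( ( ) ) ( { } ) Q }
{ ( ( ) ) ( { } ) { } }

[S [Q { [S [Q ( [S [Q ( )]] )] [S [Q ( [S [Q { }]] )] [S [Q { }]]]] }]]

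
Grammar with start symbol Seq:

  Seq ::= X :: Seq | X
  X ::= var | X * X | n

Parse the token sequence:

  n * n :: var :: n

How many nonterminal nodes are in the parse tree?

[Seq [X [X n] * [X n]] :: [Seq [X var] :: [Seq [X n]]]]

8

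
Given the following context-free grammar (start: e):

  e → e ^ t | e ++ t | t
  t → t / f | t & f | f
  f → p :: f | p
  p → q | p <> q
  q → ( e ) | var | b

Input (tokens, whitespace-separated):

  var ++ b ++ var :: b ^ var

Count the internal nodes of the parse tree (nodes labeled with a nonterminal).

23

[e [e [e [e [t [f [p [q var]]]]] ++ [t [f [p [q b]]]]] ++ [t [f [p [q var]] :: [f [p [q b]]]]]] ^ [t [f [p [q var]]]]]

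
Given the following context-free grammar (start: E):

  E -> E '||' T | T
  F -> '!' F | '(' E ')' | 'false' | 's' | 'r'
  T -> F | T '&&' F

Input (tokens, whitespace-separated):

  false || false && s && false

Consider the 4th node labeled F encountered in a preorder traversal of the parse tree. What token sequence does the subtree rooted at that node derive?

false

[E [E [T [F false]]] || [T [T [T [F false]] && [F s]] && [F false]]]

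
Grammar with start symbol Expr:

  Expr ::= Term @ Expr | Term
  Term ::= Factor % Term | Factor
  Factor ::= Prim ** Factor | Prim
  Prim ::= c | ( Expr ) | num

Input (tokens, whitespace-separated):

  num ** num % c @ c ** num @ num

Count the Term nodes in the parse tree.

4

[Expr [Term [Factor [Prim num] ** [Factor [Prim num]]] % [Term [Factor [Prim c]]]] @ [Expr [Term [Factor [Prim c] ** [Factor [Prim num]]]] @ [Expr [Term [Factor [Prim num]]]]]]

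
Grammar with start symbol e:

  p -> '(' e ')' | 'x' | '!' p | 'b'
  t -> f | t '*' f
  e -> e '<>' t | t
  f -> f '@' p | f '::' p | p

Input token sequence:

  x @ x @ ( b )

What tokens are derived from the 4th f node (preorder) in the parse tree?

[e [t [f [f [f [p x]] @ [p x]] @ [p ( [e [t [f [p b]]]] )]]]]

b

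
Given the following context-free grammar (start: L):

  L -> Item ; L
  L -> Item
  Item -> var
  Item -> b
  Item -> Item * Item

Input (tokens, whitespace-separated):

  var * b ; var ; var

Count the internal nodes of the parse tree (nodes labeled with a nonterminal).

8

[L [Item [Item var] * [Item b]] ; [L [Item var] ; [L [Item var]]]]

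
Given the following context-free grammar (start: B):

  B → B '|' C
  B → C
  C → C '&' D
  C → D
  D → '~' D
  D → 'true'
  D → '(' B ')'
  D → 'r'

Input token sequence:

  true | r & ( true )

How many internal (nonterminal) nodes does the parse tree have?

[B [B [C [D true]]] | [C [C [D r]] & [D ( [B [C [D true]]] )]]]

11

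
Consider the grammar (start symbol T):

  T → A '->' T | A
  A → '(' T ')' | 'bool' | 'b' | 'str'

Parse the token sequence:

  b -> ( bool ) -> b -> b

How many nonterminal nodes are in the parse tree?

10

[T [A b] -> [T [A ( [T [A bool]] )] -> [T [A b] -> [T [A b]]]]]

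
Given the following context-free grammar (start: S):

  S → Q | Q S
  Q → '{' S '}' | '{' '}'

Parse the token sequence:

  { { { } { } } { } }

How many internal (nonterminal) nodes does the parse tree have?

10

[S [Q { [S [Q { [S [Q { }] [S [Q { }]]] }] [S [Q { }]]] }]]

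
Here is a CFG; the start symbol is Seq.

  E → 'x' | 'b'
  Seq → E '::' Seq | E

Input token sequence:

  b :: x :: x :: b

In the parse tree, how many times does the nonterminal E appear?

4

[Seq [E b] :: [Seq [E x] :: [Seq [E x] :: [Seq [E b]]]]]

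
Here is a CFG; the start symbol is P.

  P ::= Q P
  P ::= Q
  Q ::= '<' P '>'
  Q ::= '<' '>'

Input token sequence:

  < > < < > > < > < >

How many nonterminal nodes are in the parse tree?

[P [Q < >] [P [Q < [P [Q < >]] >] [P [Q < >] [P [Q < >]]]]]

10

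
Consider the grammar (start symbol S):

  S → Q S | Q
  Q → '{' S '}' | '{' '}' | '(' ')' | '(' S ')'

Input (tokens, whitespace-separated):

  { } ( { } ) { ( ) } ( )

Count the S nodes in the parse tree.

6

[S [Q { }] [S [Q ( [S [Q { }]] )] [S [Q { [S [Q ( )]] }] [S [Q ( )]]]]]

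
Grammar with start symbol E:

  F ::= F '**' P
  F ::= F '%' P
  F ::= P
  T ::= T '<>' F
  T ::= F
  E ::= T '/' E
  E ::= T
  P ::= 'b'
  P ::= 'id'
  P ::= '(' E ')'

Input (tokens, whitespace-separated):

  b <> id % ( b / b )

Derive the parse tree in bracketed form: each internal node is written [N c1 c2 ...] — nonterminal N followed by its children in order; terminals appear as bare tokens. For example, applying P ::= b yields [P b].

E
T
T <> F
F <> F
P <> F
b <> F
b <> F % P
b <> P % P
b <> id % P
b <> id % ( E )
b <> id % ( T / E )
b <> id % ( F / E )
b <> id % ( P / E )
b <> id % ( b / E )
b <> id % ( b / T )
b <> id % ( b / F )
b <> id % ( b / P )
b <> id % ( b / b )

[E [T [T [F [P b]]] <> [F [F [P id]] % [P ( [E [T [F [P b]]] / [E [T [F [P b]]]]] )]]]]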